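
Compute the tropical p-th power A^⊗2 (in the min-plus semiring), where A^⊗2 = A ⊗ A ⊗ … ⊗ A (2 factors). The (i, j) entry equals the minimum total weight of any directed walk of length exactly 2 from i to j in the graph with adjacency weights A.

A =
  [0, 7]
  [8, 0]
A^⊗2 =
  [0, 7]
  [8, 0]

Each entry (A^⊗2)_ij equals the minimum over all length-2 walks i = v_0 → v_1 → … → v_2 = j of Σ_t A[v_t][v_{t+1}]. For example, for (i, j) = (0, 1) we minimise over 2 possible intermediate vertex sequences; the minimum is 7, attained along the walk 0 → 0 → 1.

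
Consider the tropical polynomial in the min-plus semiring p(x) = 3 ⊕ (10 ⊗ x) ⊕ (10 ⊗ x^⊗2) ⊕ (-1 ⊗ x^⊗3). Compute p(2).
p(2) = 3

A tropical monomial a ⊗ x^⊗i evaluates to a + i · x. Evaluating each term at x = 2:
  Term 0 contributes 3 + 0 · 2 = 3
  Term 1 contributes 10 + 1 · 2 = 12
  Term 2 contributes 10 + 2 · 2 = 14
  Term 3 contributes -1 + 3 · 2 = 5
p(2) = ⊕ of these = min[3, 12, 14, 5] = 3.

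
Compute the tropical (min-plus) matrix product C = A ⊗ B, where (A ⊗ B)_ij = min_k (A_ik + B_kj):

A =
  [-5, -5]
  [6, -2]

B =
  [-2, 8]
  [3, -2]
A ⊗ B =
  [-7, -7]
  [1, -4]

Apply the min-plus product entry-by-entry:
  C[0][0] = min over k of (A[0][0] + B[0][0] = -5 + -2 = -7, A[0][1] + B[1][0] = -5 + 3 = -2) = -7 (attained at k = 0)
  C[0][1] = min over k of (A[0][0] + B[0][1] = -5 + 8 = 3, A[0][1] + B[1][1] = -5 + -2 = -7) = -7 (attained at k = 1)
  C[1][0] = min over k of (A[1][0] + B[0][0] = 6 + -2 = 4, A[1][1] + B[1][0] = -2 + 3 = 1) = 1 (attained at k = 1)
  C[1][1] = min over k of (A[1][0] + B[0][1] = 6 + 8 = 14, A[1][1] + B[1][1] = -2 + -2 = -4) = -4 (attained at k = 1)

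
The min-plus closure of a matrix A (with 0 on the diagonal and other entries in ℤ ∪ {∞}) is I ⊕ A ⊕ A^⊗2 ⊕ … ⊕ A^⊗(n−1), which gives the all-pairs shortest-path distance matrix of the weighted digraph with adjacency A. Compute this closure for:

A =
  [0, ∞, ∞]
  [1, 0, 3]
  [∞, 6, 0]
Closure =
  [0, ∞, ∞]
  [1, 0, 3]
  [7, 6, 0]

This is the Floyd-Warshall all-pairs shortest-path computation. For each intermediate vertex k = 0, 1, …, 2, update dist[i][j] ← min(dist[i][j], dist[i][k] + dist[k][j]). The final matrix gives, for each (i, j), the minimum total weight of any directed path from i to j (possibly empty when i = j).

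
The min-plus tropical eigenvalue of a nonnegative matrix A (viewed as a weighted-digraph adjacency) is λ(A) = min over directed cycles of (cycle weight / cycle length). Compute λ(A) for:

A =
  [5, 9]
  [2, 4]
λ(A) = 4

Enumerate directed cycles and compute their means (weight / length). Sample:
  cycle 0 → 0: weight = 5, length = 1, mean = 5/1 ≈ 5.000
  cycle 1 → 1: weight = 4, length = 1, mean = 4/1 ≈ 4.000
  cycle 0 → 1 → 0: weight = 11, length = 2, mean = 11/2 ≈ 5.500
  cycle 1 → 0 → 1: weight = 11, length = 2, mean = 11/2 ≈ 5.500
Minimum mean = 4.000, attained e.g. along the cycle 1 → 1 with weight 4 and length 1. So λ(A) = 4/1 = 4.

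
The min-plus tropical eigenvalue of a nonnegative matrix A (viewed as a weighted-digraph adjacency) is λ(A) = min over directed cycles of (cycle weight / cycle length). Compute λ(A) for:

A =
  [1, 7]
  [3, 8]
λ(A) = 1

Enumerate directed cycles and compute their means (weight / length). Sample:
  cycle 0 → 0: weight = 1, length = 1, mean = 1/1 ≈ 1.000
  cycle 1 → 1: weight = 8, length = 1, mean = 8/1 ≈ 8.000
  cycle 0 → 1 → 0: weight = 10, length = 2, mean = 10/2 ≈ 5.000
  cycle 1 → 0 → 1: weight = 10, length = 2, mean = 10/2 ≈ 5.000
Minimum mean = 1.000, attained e.g. along the cycle 0 → 0 with weight 1 and length 1. So λ(A) = 1/1 = 1.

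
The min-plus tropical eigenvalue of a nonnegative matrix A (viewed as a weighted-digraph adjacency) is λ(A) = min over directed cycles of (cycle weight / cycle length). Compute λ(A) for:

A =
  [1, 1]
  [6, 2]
λ(A) = 1

Enumerate directed cycles and compute their means (weight / length). Sample:
  cycle 0 → 0: weight = 1, length = 1, mean = 1/1 ≈ 1.000
  cycle 1 → 1: weight = 2, length = 1, mean = 2/1 ≈ 2.000
  cycle 0 → 1 → 0: weight = 7, length = 2, mean = 7/2 ≈ 3.500
  cycle 1 → 0 → 1: weight = 7, length = 2, mean = 7/2 ≈ 3.500
Minimum mean = 1.000, attained e.g. along the cycle 0 → 0 with weight 1 and length 1. So λ(A) = 1/1 = 1.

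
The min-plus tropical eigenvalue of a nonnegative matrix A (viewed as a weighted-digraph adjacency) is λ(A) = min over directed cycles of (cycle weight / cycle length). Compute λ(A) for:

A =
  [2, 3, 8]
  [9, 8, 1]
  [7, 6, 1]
λ(A) = 1

Enumerate directed cycles and compute their means (weight / length). Sample:
  cycle 0 → 0: weight = 2, length = 1, mean = 2/1 ≈ 2.000
  cycle 1 → 1: weight = 8, length = 1, mean = 8/1 ≈ 8.000
  cycle 2 → 2: weight = 1, length = 1, mean = 1/1 ≈ 1.000
  cycle 0 → 1 → 0: weight = 12, length = 2, mean = 12/2 ≈ 6.000
  cycle 0 → 2 → 0: weight = 15, length = 2, mean = 15/2 ≈ 7.500
  cycle 1 → 0 → 1: weight = 12, length = 2, mean = 12/2 ≈ 6.000
Minimum mean = 1.000, attained e.g. along the cycle 2 → 2 with weight 1 and length 1. So λ(A) = 1/1 = 1.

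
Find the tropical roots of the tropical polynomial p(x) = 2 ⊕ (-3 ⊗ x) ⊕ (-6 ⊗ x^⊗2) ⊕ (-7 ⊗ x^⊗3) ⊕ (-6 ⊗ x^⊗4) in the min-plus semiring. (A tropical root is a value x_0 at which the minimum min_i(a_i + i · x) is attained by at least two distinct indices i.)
Roots: {-1, 1, 3, 5}

Each tropical root is a break point of the lower envelope of the lines y = a_i + i · x (there are 5 lines, with slopes 0, 1, ..., 4). Only the lines that attain the minimum somewhere contribute to roots; other lines are dominated. Here the surviving (envelope) indices are i = 4, i = 3, i = 2, i = 1, i = 0.
Intersections between consecutive envelope lines give the roots: for adjacent envelope indices i < j the intersection is x = (a_i − a_j) / (j − i). Reading off the sorted break points: {-1, 1, 3, 5}.
Verification: at each break x_0, at least two indices attain the minimum of min_i(a_i + i · x_0).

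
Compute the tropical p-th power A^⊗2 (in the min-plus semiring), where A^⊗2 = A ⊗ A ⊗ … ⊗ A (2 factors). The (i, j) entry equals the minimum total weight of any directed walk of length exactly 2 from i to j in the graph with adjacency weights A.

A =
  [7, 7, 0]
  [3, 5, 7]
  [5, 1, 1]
A^⊗2 =
  [5, 1, 1]
  [8, 8, 3]
  [4, 2, 2]

Each entry (A^⊗2)_ij equals the minimum over all length-2 walks i = v_0 → v_1 → … → v_2 = j of Σ_t A[v_t][v_{t+1}]. For example, for (i, j) = (0, 2) we minimise over 3 possible intermediate vertex sequences; the minimum is 1, attained along the walk 0 → 2 → 2.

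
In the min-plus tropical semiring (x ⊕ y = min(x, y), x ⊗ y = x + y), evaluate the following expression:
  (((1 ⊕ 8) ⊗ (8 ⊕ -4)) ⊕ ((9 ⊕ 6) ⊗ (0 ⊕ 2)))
(((1 ⊕ 8) ⊗ (8 ⊕ -4)) ⊕ ((9 ⊕ 6) ⊗ (0 ⊕ 2))) = -3

Expand innermost to outermost. Recall ⊕ takes the minimum of its arguments and ⊗ takes their sum. Working out the expression (((1 ⊕ 8) ⊗ (8 ⊕ -4)) ⊕ ((9 ⊕ 6) ⊗ (0 ⊕ 2))) gives -3.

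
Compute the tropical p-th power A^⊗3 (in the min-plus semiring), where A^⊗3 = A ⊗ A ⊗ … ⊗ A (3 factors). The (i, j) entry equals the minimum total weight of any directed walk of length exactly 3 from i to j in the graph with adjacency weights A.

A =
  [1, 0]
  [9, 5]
A^⊗3 =
  [3, 2]
  [11, 10]

Each entry (A^⊗3)_ij equals the minimum over all length-3 walks i = v_0 → v_1 → … → v_3 = j of Σ_t A[v_t][v_{t+1}]. For example, for (i, j) = (0, 1) we minimise over 4 possible intermediate vertex sequences; the minimum is 2, attained along the walk 0 → 0 → 0 → 1.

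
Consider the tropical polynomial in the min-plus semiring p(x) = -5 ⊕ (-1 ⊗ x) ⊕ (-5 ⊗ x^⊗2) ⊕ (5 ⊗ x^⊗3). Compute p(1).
p(1) = -5

A tropical monomial a ⊗ x^⊗i evaluates to a + i · x. Evaluating each term at x = 1:
  Term 0 contributes -5 + 0 · 1 = -5
  Term 1 contributes -1 + 1 · 1 = 0
  Term 2 contributes -5 + 2 · 1 = -3
  Term 3 contributes 5 + 3 · 1 = 8
p(1) = ⊕ of these = min[-5, 0, -3, 8] = -5.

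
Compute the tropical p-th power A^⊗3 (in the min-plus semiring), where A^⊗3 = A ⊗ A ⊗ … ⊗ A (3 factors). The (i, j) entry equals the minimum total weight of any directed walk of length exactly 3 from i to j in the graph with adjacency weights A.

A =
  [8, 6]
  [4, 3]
A^⊗3 =
  [13, 12]
  [10, 9]

Each entry (A^⊗3)_ij equals the minimum over all length-3 walks i = v_0 → v_1 → … → v_3 = j of Σ_t A[v_t][v_{t+1}]. For example, for (i, j) = (0, 1) we minimise over 4 possible intermediate vertex sequences; the minimum is 12, attained along the walk 0 → 1 → 1 → 1.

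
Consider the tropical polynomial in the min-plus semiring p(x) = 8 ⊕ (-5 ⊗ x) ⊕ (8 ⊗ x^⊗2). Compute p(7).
p(7) = 2

A tropical monomial a ⊗ x^⊗i evaluates to a + i · x. Evaluating each term at x = 7:
  Term 0 contributes 8 + 0 · 7 = 8
  Term 1 contributes -5 + 1 · 7 = 2
  Term 2 contributes 8 + 2 · 7 = 22
p(7) = ⊕ of these = min[8, 2, 22] = 2.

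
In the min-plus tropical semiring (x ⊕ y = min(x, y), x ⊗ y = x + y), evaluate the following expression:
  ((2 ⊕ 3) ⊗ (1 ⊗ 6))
((2 ⊕ 3) ⊗ (1 ⊗ 6)) = 9

Expand innermost to outermost. Recall ⊕ takes the minimum of its arguments and ⊗ takes their sum. Working out the expression ((2 ⊕ 3) ⊗ (1 ⊗ 6)) gives 9.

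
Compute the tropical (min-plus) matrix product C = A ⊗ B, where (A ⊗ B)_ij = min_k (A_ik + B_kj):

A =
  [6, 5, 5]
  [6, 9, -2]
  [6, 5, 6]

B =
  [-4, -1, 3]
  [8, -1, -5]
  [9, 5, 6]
A ⊗ B =
  [2, 4, 0]
  [2, 3, 4]
  [2, 4, 0]

Apply the min-plus product entry-by-entry:
  C[0][0] = min over k of (A[0][0] + B[0][0] = 6 + -4 = 2, A[0][1] + B[1][0] = 5 + 8 = 13, A[0][2] + B[2][0] = 5 + 9 = 14) = 2 (attained at k = 0)
  C[0][1] = min over k of (A[0][0] + B[0][1] = 6 + -1 = 5, A[0][1] + B[1][1] = 5 + -1 = 4, A[0][2] + B[2][1] = 5 + 5 = 10) = 4 (attained at k = 1)
  C[0][2] = min over k of (A[0][0] + B[0][2] = 6 + 3 = 9, A[0][1] + B[1][2] = 5 + -5 = 0, A[0][2] + B[2][2] = 5 + 6 = 11) = 0 (attained at k = 1)
  C[1][0] = min over k of (A[1][0] + B[0][0] = 6 + -4 = 2, A[1][1] + B[1][0] = 9 + 8 = 17, A[1][2] + B[2][0] = -2 + 9 = 7) = 2 (attained at k = 0)
  C[1][1] = min over k of (A[1][0] + B[0][1] = 6 + -1 = 5, A[1][1] + B[1][1] = 9 + -1 = 8, A[1][2] + B[2][1] = -2 + 5 = 3) = 3 (attained at k = 2)
  C[1][2] = min over k of (A[1][0] + B[0][2] = 6 + 3 = 9, A[1][1] + B[1][2] = 9 + -5 = 4, A[1][2] + B[2][2] = -2 + 6 = 4) = 4 (attained at k = 1)
  C[2][0] = min over k of (A[2][0] + B[0][0] = 6 + -4 = 2, A[2][1] + B[1][0] = 5 + 8 = 13, A[2][2] + B[2][0] = 6 + 9 = 15) = 2 (attained at k = 0)
  C[2][1] = min over k of (A[2][0] + B[0][1] = 6 + -1 = 5, A[2][1] + B[1][1] = 5 + -1 = 4, A[2][2] + B[2][1] = 6 + 5 = 11) = 4 (attained at k = 1)
  C[2][2] = min over k of (A[2][0] + B[0][2] = 6 + 3 = 9, A[2][1] + B[1][2] = 5 + -5 = 0, A[2][2] + B[2][2] = 6 + 6 = 12) = 0 (attained at k = 1)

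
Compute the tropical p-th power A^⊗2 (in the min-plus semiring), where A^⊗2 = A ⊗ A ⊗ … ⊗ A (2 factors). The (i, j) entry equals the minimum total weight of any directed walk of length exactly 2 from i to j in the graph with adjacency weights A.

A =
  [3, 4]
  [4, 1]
A^⊗2 =
  [6, 5]
  [5, 2]

Each entry (A^⊗2)_ij equals the minimum over all length-2 walks i = v_0 → v_1 → … → v_2 = j of Σ_t A[v_t][v_{t+1}]. For example, for (i, j) = (0, 1) we minimise over 2 possible intermediate vertex sequences; the minimum is 5, attained along the walk 0 → 1 → 1.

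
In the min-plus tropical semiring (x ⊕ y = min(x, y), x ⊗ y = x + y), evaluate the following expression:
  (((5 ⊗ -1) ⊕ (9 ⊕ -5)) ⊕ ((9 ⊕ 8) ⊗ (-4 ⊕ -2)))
(((5 ⊗ -1) ⊕ (9 ⊕ -5)) ⊕ ((9 ⊕ 8) ⊗ (-4 ⊕ -2))) = -5

Expand innermost to outermost. Recall ⊕ takes the minimum of its arguments and ⊗ takes their sum. Working out the expression (((5 ⊗ -1) ⊕ (9 ⊕ -5)) ⊕ ((9 ⊕ 8) ⊗ (-4 ⊕ -2))) gives -5.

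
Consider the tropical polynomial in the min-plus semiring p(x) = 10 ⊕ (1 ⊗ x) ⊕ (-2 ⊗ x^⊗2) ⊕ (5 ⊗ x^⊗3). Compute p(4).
p(4) = 5

A tropical monomial a ⊗ x^⊗i evaluates to a + i · x. Evaluating each term at x = 4:
  Term 0 contributes 10 + 0 · 4 = 10
  Term 1 contributes 1 + 1 · 4 = 5
  Term 2 contributes -2 + 2 · 4 = 6
  Term 3 contributes 5 + 3 · 4 = 17
p(4) = ⊕ of these = min[10, 5, 6, 17] = 5.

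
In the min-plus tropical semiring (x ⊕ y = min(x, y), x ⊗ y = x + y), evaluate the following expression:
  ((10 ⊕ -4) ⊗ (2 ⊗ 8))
((10 ⊕ -4) ⊗ (2 ⊗ 8)) = 6

Expand innermost to outermost. Recall ⊕ takes the minimum of its arguments and ⊗ takes their sum. Working out the expression ((10 ⊕ -4) ⊗ (2 ⊗ 8)) gives 6.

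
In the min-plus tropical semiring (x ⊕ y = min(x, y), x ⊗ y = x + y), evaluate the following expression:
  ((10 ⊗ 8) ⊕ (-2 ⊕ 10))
((10 ⊗ 8) ⊕ (-2 ⊕ 10)) = -2

Expand innermost to outermost. Recall ⊕ takes the minimum of its arguments and ⊗ takes their sum. Working out the expression ((10 ⊗ 8) ⊕ (-2 ⊕ 10)) gives -2.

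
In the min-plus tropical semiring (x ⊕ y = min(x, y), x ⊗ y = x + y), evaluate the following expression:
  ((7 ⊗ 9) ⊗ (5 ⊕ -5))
((7 ⊗ 9) ⊗ (5 ⊕ -5)) = 11

Expand innermost to outermost. Recall ⊕ takes the minimum of its arguments and ⊗ takes their sum. Working out the expression ((7 ⊗ 9) ⊗ (5 ⊕ -5)) gives 11.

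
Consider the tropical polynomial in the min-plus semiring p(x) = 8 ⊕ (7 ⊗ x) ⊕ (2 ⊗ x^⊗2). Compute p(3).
p(3) = 8

A tropical monomial a ⊗ x^⊗i evaluates to a + i · x. Evaluating each term at x = 3:
  Term 0 contributes 8 + 0 · 3 = 8
  Term 1 contributes 7 + 1 · 3 = 10
  Term 2 contributes 2 + 2 · 3 = 8
p(3) = ⊕ of these = min[8, 10, 8] = 8.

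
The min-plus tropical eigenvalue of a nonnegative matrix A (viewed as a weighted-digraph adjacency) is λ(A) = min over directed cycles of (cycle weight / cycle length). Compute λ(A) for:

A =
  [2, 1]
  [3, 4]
λ(A) = 2

Enumerate directed cycles and compute their means (weight / length). Sample:
  cycle 0 → 0: weight = 2, length = 1, mean = 2/1 ≈ 2.000
  cycle 1 → 1: weight = 4, length = 1, mean = 4/1 ≈ 4.000
  cycle 0 → 1 → 0: weight = 4, length = 2, mean = 4/2 ≈ 2.000
  cycle 1 → 0 → 1: weight = 4, length = 2, mean = 4/2 ≈ 2.000
Minimum mean = 2.000, attained e.g. along the cycle 0 → 0 with weight 2 and length 1. So λ(A) = 2/1 = 2.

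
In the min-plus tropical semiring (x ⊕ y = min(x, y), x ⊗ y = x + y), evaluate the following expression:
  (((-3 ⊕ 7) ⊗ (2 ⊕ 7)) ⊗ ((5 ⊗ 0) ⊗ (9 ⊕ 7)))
(((-3 ⊕ 7) ⊗ (2 ⊕ 7)) ⊗ ((5 ⊗ 0) ⊗ (9 ⊕ 7))) = 11

Expand innermost to outermost. Recall ⊕ takes the minimum of its arguments and ⊗ takes their sum. Working out the expression (((-3 ⊕ 7) ⊗ (2 ⊕ 7)) ⊗ ((5 ⊗ 0) ⊗ (9 ⊕ 7))) gives 11.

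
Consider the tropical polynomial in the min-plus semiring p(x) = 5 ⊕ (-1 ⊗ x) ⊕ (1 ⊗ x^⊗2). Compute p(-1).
p(-1) = -2

A tropical monomial a ⊗ x^⊗i evaluates to a + i · x. Evaluating each term at x = -1:
  Term 0 contributes 5 + 0 · -1 = 5
  Term 1 contributes -1 + 1 · -1 = -2
  Term 2 contributes 1 + 2 · -1 = -1
p(-1) = ⊕ of these = min[5, -2, -1] = -2.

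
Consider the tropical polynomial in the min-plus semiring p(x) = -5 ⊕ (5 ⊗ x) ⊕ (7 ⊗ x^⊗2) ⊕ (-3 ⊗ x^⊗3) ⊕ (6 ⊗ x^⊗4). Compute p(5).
p(5) = -5

A tropical monomial a ⊗ x^⊗i evaluates to a + i · x. Evaluating each term at x = 5:
  Term 0 contributes -5 + 0 · 5 = -5
  Term 1 contributes 5 + 1 · 5 = 10
  Term 2 contributes 7 + 2 · 5 = 17
  Term 3 contributes -3 + 3 · 5 = 12
  Term 4 contributes 6 + 4 · 5 = 26
p(5) = ⊕ of these = min[-5, 10, 17, 12, 26] = -5.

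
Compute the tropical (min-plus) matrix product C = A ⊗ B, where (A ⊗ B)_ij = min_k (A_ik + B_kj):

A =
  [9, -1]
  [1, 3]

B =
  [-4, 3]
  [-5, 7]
A ⊗ B =
  [-6, 6]
  [-3, 4]

Apply the min-plus product entry-by-entry:
  C[0][0] = min over k of (A[0][0] + B[0][0] = 9 + -4 = 5, A[0][1] + B[1][0] = -1 + -5 = -6) = -6 (attained at k = 1)
  C[0][1] = min over k of (A[0][0] + B[0][1] = 9 + 3 = 12, A[0][1] + B[1][1] = -1 + 7 = 6) = 6 (attained at k = 1)
  C[1][0] = min over k of (A[1][0] + B[0][0] = 1 + -4 = -3, A[1][1] + B[1][0] = 3 + -5 = -2) = -3 (attained at k = 0)
  C[1][1] = min over k of (A[1][0] + B[0][1] = 1 + 3 = 4, A[1][1] + B[1][1] = 3 + 7 = 10) = 4 (attained at k = 0)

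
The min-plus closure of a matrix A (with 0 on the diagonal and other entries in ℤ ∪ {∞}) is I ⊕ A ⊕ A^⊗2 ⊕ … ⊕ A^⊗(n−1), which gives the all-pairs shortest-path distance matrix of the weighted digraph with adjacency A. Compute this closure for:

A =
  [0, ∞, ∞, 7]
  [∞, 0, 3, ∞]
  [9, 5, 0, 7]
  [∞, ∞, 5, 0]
Closure =
  [0, 17, 12, 7]
  [12, 0, 3, 10]
  [9, 5, 0, 7]
  [14, 10, 5, 0]

This is the Floyd-Warshall all-pairs shortest-path computation. For each intermediate vertex k = 0, 1, …, 3, update dist[i][j] ← min(dist[i][j], dist[i][k] + dist[k][j]). The final matrix gives, for each (i, j), the minimum total weight of any directed path from i to j (possibly empty when i = j).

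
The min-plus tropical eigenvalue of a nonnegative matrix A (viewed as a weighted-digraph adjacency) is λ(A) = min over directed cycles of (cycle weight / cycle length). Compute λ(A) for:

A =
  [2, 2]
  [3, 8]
λ(A) = 2

Enumerate directed cycles and compute their means (weight / length). Sample:
  cycle 0 → 0: weight = 2, length = 1, mean = 2/1 ≈ 2.000
  cycle 1 → 1: weight = 8, length = 1, mean = 8/1 ≈ 8.000
  cycle 0 → 1 → 0: weight = 5, length = 2, mean = 5/2 ≈ 2.500
  cycle 1 → 0 → 1: weight = 5, length = 2, mean = 5/2 ≈ 2.500
Minimum mean = 2.000, attained e.g. along the cycle 0 → 0 with weight 2 and length 1. So λ(A) = 2/1 = 2.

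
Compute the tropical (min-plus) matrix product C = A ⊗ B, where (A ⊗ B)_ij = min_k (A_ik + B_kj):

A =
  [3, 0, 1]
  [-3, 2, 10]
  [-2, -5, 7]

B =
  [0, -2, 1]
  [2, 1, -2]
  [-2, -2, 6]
A ⊗ B =
  [-1, -1, -2]
  [-3, -5, -2]
  [-3, -4, -7]

Apply the min-plus product entry-by-entry:
  C[0][0] = min over k of (A[0][0] + B[0][0] = 3 + 0 = 3, A[0][1] + B[1][0] = 0 + 2 = 2, A[0][2] + B[2][0] = 1 + -2 = -1) = -1 (attained at k = 2)
  C[0][1] = min over k of (A[0][0] + B[0][1] = 3 + -2 = 1, A[0][1] + B[1][1] = 0 + 1 = 1, A[0][2] + B[2][1] = 1 + -2 = -1) = -1 (attained at k = 2)
  C[0][2] = min over k of (A[0][0] + B[0][2] = 3 + 1 = 4, A[0][1] + B[1][2] = 0 + -2 = -2, A[0][2] + B[2][2] = 1 + 6 = 7) = -2 (attained at k = 1)
  C[1][0] = min over k of (A[1][0] + B[0][0] = -3 + 0 = -3, A[1][1] + B[1][0] = 2 + 2 = 4, A[1][2] + B[2][0] = 10 + -2 = 8) = -3 (attained at k = 0)
  C[1][1] = min over k of (A[1][0] + B[0][1] = -3 + -2 = -5, A[1][1] + B[1][1] = 2 + 1 = 3, A[1][2] + B[2][1] = 10 + -2 = 8) = -5 (attained at k = 0)
  C[1][2] = min over k of (A[1][0] + B[0][2] = -3 + 1 = -2, A[1][1] + B[1][2] = 2 + -2 = 0, A[1][2] + B[2][2] = 10 + 6 = 16) = -2 (attained at k = 0)
  C[2][0] = min over k of (A[2][0] + B[0][0] = -2 + 0 = -2, A[2][1] + B[1][0] = -5 + 2 = -3, A[2][2] + B[2][0] = 7 + -2 = 5) = -3 (attained at k = 1)
  C[2][1] = min over k of (A[2][0] + B[0][1] = -2 + -2 = -4, A[2][1] + B[1][1] = -5 + 1 = -4, A[2][2] + B[2][1] = 7 + -2 = 5) = -4 (attained at k = 0)
  C[2][2] = min over k of (A[2][0] + B[0][2] = -2 + 1 = -1, A[2][1] + B[1][2] = -5 + -2 = -7, A[2][2] + B[2][2] = 7 + 6 = 13) = -7 (attained at k = 1)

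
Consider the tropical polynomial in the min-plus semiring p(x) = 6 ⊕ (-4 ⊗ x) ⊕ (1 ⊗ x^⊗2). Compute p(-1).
p(-1) = -5

A tropical monomial a ⊗ x^⊗i evaluates to a + i · x. Evaluating each term at x = -1:
  Term 0 contributes 6 + 0 · -1 = 6
  Term 1 contributes -4 + 1 · -1 = -5
  Term 2 contributes 1 + 2 · -1 = -1
p(-1) = ⊕ of these = min[6, -5, -1] = -5.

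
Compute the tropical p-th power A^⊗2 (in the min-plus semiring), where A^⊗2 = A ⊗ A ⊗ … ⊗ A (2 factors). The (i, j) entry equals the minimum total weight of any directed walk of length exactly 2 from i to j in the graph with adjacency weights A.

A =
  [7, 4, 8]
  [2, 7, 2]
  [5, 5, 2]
A^⊗2 =
  [6, 11, 6]
  [7, 6, 4]
  [7, 7, 4]

Each entry (A^⊗2)_ij equals the minimum over all length-2 walks i = v_0 → v_1 → … → v_2 = j of Σ_t A[v_t][v_{t+1}]. For example, for (i, j) = (0, 2) we minimise over 3 possible intermediate vertex sequences; the minimum is 6, attained along the walk 0 → 1 → 2.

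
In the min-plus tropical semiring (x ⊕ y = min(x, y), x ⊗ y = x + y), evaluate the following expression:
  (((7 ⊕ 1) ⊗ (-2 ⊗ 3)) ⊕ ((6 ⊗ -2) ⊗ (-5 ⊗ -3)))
(((7 ⊕ 1) ⊗ (-2 ⊗ 3)) ⊕ ((6 ⊗ -2) ⊗ (-5 ⊗ -3))) = -4

Expand innermost to outermost. Recall ⊕ takes the minimum of its arguments and ⊗ takes their sum. Working out the expression (((7 ⊕ 1) ⊗ (-2 ⊗ 3)) ⊕ ((6 ⊗ -2) ⊗ (-5 ⊗ -3))) gives -4.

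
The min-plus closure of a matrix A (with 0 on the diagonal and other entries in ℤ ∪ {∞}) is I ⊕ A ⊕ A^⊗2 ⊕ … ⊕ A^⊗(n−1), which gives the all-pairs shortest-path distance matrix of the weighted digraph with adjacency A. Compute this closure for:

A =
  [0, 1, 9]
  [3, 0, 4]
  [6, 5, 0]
Closure =
  [0, 1, 5]
  [3, 0, 4]
  [6, 5, 0]

This is the Floyd-Warshall all-pairs shortest-path computation. For each intermediate vertex k = 0, 1, …, 2, update dist[i][j] ← min(dist[i][j], dist[i][k] + dist[k][j]). The final matrix gives, for each (i, j), the minimum total weight of any directed path from i to j (possibly empty when i = j).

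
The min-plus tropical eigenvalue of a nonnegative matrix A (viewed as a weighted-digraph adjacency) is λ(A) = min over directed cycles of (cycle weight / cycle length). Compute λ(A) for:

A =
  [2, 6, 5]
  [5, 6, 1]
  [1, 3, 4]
λ(A) = 2

Enumerate directed cycles and compute their means (weight / length). Sample:
  cycle 0 → 0: weight = 2, length = 1, mean = 2/1 ≈ 2.000
  cycle 1 → 1: weight = 6, length = 1, mean = 6/1 ≈ 6.000
  cycle 2 → 2: weight = 4, length = 1, mean = 4/1 ≈ 4.000
  cycle 0 → 1 → 0: weight = 11, length = 2, mean = 11/2 ≈ 5.500
  cycle 0 → 2 → 0: weight = 6, length = 2, mean = 6/2 ≈ 3.000
  cycle 1 → 0 → 1: weight = 11, length = 2, mean = 11/2 ≈ 5.500
Minimum mean = 2.000, attained e.g. along the cycle 0 → 0 with weight 2 and length 1. So λ(A) = 2/1 = 2.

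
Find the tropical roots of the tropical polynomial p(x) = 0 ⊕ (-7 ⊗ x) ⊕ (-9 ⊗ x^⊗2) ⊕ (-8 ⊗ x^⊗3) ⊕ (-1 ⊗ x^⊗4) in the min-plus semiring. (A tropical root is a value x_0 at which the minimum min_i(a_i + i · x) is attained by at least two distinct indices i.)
Roots: {-7, -1, 2, 7}

Each tropical root is a break point of the lower envelope of the lines y = a_i + i · x (there are 5 lines, with slopes 0, 1, ..., 4). Only the lines that attain the minimum somewhere contribute to roots; other lines are dominated. Here the surviving (envelope) indices are i = 4, i = 3, i = 2, i = 1, i = 0.
Intersections between consecutive envelope lines give the roots: for adjacent envelope indices i < j the intersection is x = (a_i − a_j) / (j − i). Reading off the sorted break points: {-7, -1, 2, 7}.
Verification: at each break x_0, at least two indices attain the minimum of min_i(a_i + i · x_0).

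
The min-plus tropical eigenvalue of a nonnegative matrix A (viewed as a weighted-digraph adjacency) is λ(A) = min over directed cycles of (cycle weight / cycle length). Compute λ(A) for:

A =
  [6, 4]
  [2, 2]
λ(A) = 2

Enumerate directed cycles and compute their means (weight / length). Sample:
  cycle 0 → 0: weight = 6, length = 1, mean = 6/1 ≈ 6.000
  cycle 1 → 1: weight = 2, length = 1, mean = 2/1 ≈ 2.000
  cycle 0 → 1 → 0: weight = 6, length = 2, mean = 6/2 ≈ 3.000
  cycle 1 → 0 → 1: weight = 6, length = 2, mean = 6/2 ≈ 3.000
Minimum mean = 2.000, attained e.g. along the cycle 1 → 1 with weight 2 and length 1. So λ(A) = 2/1 = 2.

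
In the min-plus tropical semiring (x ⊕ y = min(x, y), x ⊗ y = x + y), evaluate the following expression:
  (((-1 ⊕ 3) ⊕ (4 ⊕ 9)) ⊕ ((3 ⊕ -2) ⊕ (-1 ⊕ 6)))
(((-1 ⊕ 3) ⊕ (4 ⊕ 9)) ⊕ ((3 ⊕ -2) ⊕ (-1 ⊕ 6))) = -2

Expand innermost to outermost. Recall ⊕ takes the minimum of its arguments and ⊗ takes their sum. Working out the expression (((-1 ⊕ 3) ⊕ (4 ⊕ 9)) ⊕ ((3 ⊕ -2) ⊕ (-1 ⊕ 6))) gives -2.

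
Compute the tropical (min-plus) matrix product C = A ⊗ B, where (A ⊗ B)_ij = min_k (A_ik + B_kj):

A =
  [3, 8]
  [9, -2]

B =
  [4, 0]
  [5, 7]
A ⊗ B =
  [7, 3]
  [3, 5]

Apply the min-plus product entry-by-entry:
  C[0][0] = min over k of (A[0][0] + B[0][0] = 3 + 4 = 7, A[0][1] + B[1][0] = 8 + 5 = 13) = 7 (attained at k = 0)
  C[0][1] = min over k of (A[0][0] + B[0][1] = 3 + 0 = 3, A[0][1] + B[1][1] = 8 + 7 = 15) = 3 (attained at k = 0)
  C[1][0] = min over k of (A[1][0] + B[0][0] = 9 + 4 = 13, A[1][1] + B[1][0] = -2 + 5 = 3) = 3 (attained at k = 1)
  C[1][1] = min over k of (A[1][0] + B[0][1] = 9 + 0 = 9, A[1][1] + B[1][1] = -2 + 7 = 5) = 5 (attained at k = 1)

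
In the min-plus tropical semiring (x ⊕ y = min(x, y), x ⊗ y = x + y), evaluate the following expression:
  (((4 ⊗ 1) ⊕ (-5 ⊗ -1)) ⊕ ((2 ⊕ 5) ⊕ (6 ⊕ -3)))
(((4 ⊗ 1) ⊕ (-5 ⊗ -1)) ⊕ ((2 ⊕ 5) ⊕ (6 ⊕ -3))) = -6

Expand innermost to outermost. Recall ⊕ takes the minimum of its arguments and ⊗ takes their sum. Working out the expression (((4 ⊗ 1) ⊕ (-5 ⊗ -1)) ⊕ ((2 ⊕ 5) ⊕ (6 ⊕ -3))) gives -6.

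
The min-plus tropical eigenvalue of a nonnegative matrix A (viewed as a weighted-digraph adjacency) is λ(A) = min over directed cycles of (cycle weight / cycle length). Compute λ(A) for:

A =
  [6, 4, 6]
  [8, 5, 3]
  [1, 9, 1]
λ(A) = 1

Enumerate directed cycles and compute their means (weight / length). Sample:
  cycle 0 → 0: weight = 6, length = 1, mean = 6/1 ≈ 6.000
  cycle 1 → 1: weight = 5, length = 1, mean = 5/1 ≈ 5.000
  cycle 2 → 2: weight = 1, length = 1, mean = 1/1 ≈ 1.000
  cycle 0 → 1 → 0: weight = 12, length = 2, mean = 12/2 ≈ 6.000
  cycle 0 → 2 → 0: weight = 7, length = 2, mean = 7/2 ≈ 3.500
  cycle 1 → 0 → 1: weight = 12, length = 2, mean = 12/2 ≈ 6.000
Minimum mean = 1.000, attained e.g. along the cycle 2 → 2 with weight 1 and length 1. So λ(A) = 1/1 = 1.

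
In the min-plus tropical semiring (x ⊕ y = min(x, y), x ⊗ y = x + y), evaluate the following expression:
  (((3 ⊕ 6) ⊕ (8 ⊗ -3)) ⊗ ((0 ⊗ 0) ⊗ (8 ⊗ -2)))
(((3 ⊕ 6) ⊕ (8 ⊗ -3)) ⊗ ((0 ⊗ 0) ⊗ (8 ⊗ -2))) = 9

Expand innermost to outermost. Recall ⊕ takes the minimum of its arguments and ⊗ takes their sum. Working out the expression (((3 ⊕ 6) ⊕ (8 ⊗ -3)) ⊗ ((0 ⊗ 0) ⊗ (8 ⊗ -2))) gives 9.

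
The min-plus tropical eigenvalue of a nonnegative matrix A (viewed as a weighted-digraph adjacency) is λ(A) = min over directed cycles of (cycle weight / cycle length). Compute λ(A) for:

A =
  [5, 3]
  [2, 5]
λ(A) = 5/2

Enumerate directed cycles and compute their means (weight / length). Sample:
  cycle 0 → 0: weight = 5, length = 1, mean = 5/1 ≈ 5.000
  cycle 1 → 1: weight = 5, length = 1, mean = 5/1 ≈ 5.000
  cycle 0 → 1 → 0: weight = 5, length = 2, mean = 5/2 ≈ 2.500
  cycle 1 → 0 → 1: weight = 5, length = 2, mean = 5/2 ≈ 2.500
Minimum mean = 2.500, attained e.g. along the cycle 0 → 1 → 0 with weight 5 and length 2. So λ(A) = 5/2 = 5/2.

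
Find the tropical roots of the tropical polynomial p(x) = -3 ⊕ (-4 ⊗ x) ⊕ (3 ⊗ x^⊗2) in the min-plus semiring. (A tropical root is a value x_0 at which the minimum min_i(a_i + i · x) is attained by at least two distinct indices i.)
Roots: {-7, 1}

Each tropical root is a break point of the lower envelope of the lines y = a_i + i · x (there are 3 lines, with slopes 0, 1, ..., 2). Only the lines that attain the minimum somewhere contribute to roots; other lines are dominated. Here the surviving (envelope) indices are i = 2, i = 1, i = 0.
Intersections between consecutive envelope lines give the roots: for adjacent envelope indices i < j the intersection is x = (a_i − a_j) / (j − i). Reading off the sorted break points: {-7, 1}.
Verification: at each break x_0, at least two indices attain the minimum of min_i(a_i + i · x_0).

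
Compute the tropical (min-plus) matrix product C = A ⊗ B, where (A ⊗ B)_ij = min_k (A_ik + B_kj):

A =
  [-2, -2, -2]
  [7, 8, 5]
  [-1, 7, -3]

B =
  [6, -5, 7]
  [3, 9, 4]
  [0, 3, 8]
A ⊗ B =
  [-2, -7, 2]
  [5, 2, 12]
  [-3, -6, 5]

Apply the min-plus product entry-by-entry:
  C[0][0] = min over k of (A[0][0] + B[0][0] = -2 + 6 = 4, A[0][1] + B[1][0] = -2 + 3 = 1, A[0][2] + B[2][0] = -2 + 0 = -2) = -2 (attained at k = 2)
  C[0][1] = min over k of (A[0][0] + B[0][1] = -2 + -5 = -7, A[0][1] + B[1][1] = -2 + 9 = 7, A[0][2] + B[2][1] = -2 + 3 = 1) = -7 (attained at k = 0)
  C[0][2] = min over k of (A[0][0] + B[0][2] = -2 + 7 = 5, A[0][1] + B[1][2] = -2 + 4 = 2, A[0][2] + B[2][2] = -2 + 8 = 6) = 2 (attained at k = 1)
  C[1][0] = min over k of (A[1][0] + B[0][0] = 7 + 6 = 13, A[1][1] + B[1][0] = 8 + 3 = 11, A[1][2] + B[2][0] = 5 + 0 = 5) = 5 (attained at k = 2)
  C[1][1] = min over k of (A[1][0] + B[0][1] = 7 + -5 = 2, A[1][1] + B[1][1] = 8 + 9 = 17, A[1][2] + B[2][1] = 5 + 3 = 8) = 2 (attained at k = 0)
  C[1][2] = min over k of (A[1][0] + B[0][2] = 7 + 7 = 14, A[1][1] + B[1][2] = 8 + 4 = 12, A[1][2] + B[2][2] = 5 + 8 = 13) = 12 (attained at k = 1)
  C[2][0] = min over k of (A[2][0] + B[0][0] = -1 + 6 = 5, A[2][1] + B[1][0] = 7 + 3 = 10, A[2][2] + B[2][0] = -3 + 0 = -3) = -3 (attained at k = 2)
  C[2][1] = min over k of (A[2][0] + B[0][1] = -1 + -5 = -6, A[2][1] + B[1][1] = 7 + 9 = 16, A[2][2] + B[2][1] = -3 + 3 = 0) = -6 (attained at k = 0)
  C[2][2] = min over k of (A[2][0] + B[0][2] = -1 + 7 = 6, A[2][1] + B[1][2] = 7 + 4 = 11, A[2][2] + B[2][2] = -3 + 8 = 5) = 5 (attained at k = 2)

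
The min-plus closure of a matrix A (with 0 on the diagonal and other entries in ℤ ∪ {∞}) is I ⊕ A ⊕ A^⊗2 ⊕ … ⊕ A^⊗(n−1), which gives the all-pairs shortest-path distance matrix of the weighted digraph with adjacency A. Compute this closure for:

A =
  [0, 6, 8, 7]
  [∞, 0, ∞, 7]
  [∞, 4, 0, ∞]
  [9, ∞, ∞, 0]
Closure =
  [0, 6, 8, 7]
  [16, 0, 24, 7]
  [20, 4, 0, 11]
  [9, 15, 17, 0]

This is the Floyd-Warshall all-pairs shortest-path computation. For each intermediate vertex k = 0, 1, …, 3, update dist[i][j] ← min(dist[i][j], dist[i][k] + dist[k][j]). The final matrix gives, for each (i, j), the minimum total weight of any directed path from i to j (possibly empty when i = j).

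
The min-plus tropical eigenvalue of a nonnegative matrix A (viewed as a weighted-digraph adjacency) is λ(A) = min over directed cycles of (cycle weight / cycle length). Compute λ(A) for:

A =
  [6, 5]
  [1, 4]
λ(A) = 3

Enumerate directed cycles and compute their means (weight / length). Sample:
  cycle 0 → 0: weight = 6, length = 1, mean = 6/1 ≈ 6.000
  cycle 1 → 1: weight = 4, length = 1, mean = 4/1 ≈ 4.000
  cycle 0 → 1 → 0: weight = 6, length = 2, mean = 6/2 ≈ 3.000
  cycle 1 → 0 → 1: weight = 6, length = 2, mean = 6/2 ≈ 3.000
Minimum mean = 3.000, attained e.g. along the cycle 0 → 1 → 0 with weight 6 and length 2. So λ(A) = 6/2 = 3.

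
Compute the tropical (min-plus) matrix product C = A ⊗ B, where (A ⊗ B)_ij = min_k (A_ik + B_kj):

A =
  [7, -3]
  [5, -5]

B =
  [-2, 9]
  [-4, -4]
A ⊗ B =
  [-7, -7]
  [-9, -9]

Apply the min-plus product entry-by-entry:
  C[0][0] = min over k of (A[0][0] + B[0][0] = 7 + -2 = 5, A[0][1] + B[1][0] = -3 + -4 = -7) = -7 (attained at k = 1)
  C[0][1] = min over k of (A[0][0] + B[0][1] = 7 + 9 = 16, A[0][1] + B[1][1] = -3 + -4 = -7) = -7 (attained at k = 1)
  C[1][0] = min over k of (A[1][0] + B[0][0] = 5 + -2 = 3, A[1][1] + B[1][0] = -5 + -4 = -9) = -9 (attained at k = 1)
  C[1][1] = min over k of (A[1][0] + B[0][1] = 5 + 9 = 14, A[1][1] + B[1][1] = -5 + -4 = -9) = -9 (attained at k = 1)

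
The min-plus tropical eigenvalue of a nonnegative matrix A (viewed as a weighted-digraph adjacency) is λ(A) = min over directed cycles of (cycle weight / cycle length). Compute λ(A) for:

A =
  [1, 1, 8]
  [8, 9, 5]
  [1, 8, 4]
λ(A) = 1

Enumerate directed cycles and compute their means (weight / length). Sample:
  cycle 0 → 0: weight = 1, length = 1, mean = 1/1 ≈ 1.000
  cycle 1 → 1: weight = 9, length = 1, mean = 9/1 ≈ 9.000
  cycle 2 → 2: weight = 4, length = 1, mean = 4/1 ≈ 4.000
  cycle 0 → 1 → 0: weight = 9, length = 2, mean = 9/2 ≈ 4.500
  cycle 0 → 2 → 0: weight = 9, length = 2, mean = 9/2 ≈ 4.500
  cycle 1 → 0 → 1: weight = 9, length = 2, mean = 9/2 ≈ 4.500
Minimum mean = 1.000, attained e.g. along the cycle 0 → 0 with weight 1 and length 1. So λ(A) = 1/1 = 1.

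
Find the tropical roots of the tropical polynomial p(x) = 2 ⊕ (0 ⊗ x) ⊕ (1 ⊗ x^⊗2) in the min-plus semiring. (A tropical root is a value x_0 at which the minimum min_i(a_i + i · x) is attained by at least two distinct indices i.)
Roots: {-1, 2}

Each tropical root is a break point of the lower envelope of the lines y = a_i + i · x (there are 3 lines, with slopes 0, 1, ..., 2). Only the lines that attain the minimum somewhere contribute to roots; other lines are dominated. Here the surviving (envelope) indices are i = 2, i = 1, i = 0.
Intersections between consecutive envelope lines give the roots: for adjacent envelope indices i < j the intersection is x = (a_i − a_j) / (j − i). Reading off the sorted break points: {-1, 2}.
Verification: at each break x_0, at least two indices attain the minimum of min_i(a_i + i · x_0).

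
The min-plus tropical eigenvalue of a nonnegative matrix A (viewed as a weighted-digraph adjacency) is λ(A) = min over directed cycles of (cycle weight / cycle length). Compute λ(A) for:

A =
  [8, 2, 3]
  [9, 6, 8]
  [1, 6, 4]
λ(A) = 2

Enumerate directed cycles and compute their means (weight / length). Sample:
  cycle 0 → 0: weight = 8, length = 1, mean = 8/1 ≈ 8.000
  cycle 1 → 1: weight = 6, length = 1, mean = 6/1 ≈ 6.000
  cycle 2 → 2: weight = 4, length = 1, mean = 4/1 ≈ 4.000
  cycle 0 → 1 → 0: weight = 11, length = 2, mean = 11/2 ≈ 5.500
  cycle 0 → 2 → 0: weight = 4, length = 2, mean = 4/2 ≈ 2.000
  cycle 1 → 0 → 1: weight = 11, length = 2, mean = 11/2 ≈ 5.500
Minimum mean = 2.000, attained e.g. along the cycle 0 → 2 → 0 with weight 4 and length 2. So λ(A) = 4/2 = 2.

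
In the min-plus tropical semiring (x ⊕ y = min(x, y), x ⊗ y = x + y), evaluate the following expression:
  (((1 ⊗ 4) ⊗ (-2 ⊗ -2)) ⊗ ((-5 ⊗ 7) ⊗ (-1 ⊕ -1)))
(((1 ⊗ 4) ⊗ (-2 ⊗ -2)) ⊗ ((-5 ⊗ 7) ⊗ (-1 ⊕ -1))) = 2

Expand innermost to outermost. Recall ⊕ takes the minimum of its arguments and ⊗ takes their sum. Working out the expression (((1 ⊗ 4) ⊗ (-2 ⊗ -2)) ⊗ ((-5 ⊗ 7) ⊗ (-1 ⊕ -1))) gives 2.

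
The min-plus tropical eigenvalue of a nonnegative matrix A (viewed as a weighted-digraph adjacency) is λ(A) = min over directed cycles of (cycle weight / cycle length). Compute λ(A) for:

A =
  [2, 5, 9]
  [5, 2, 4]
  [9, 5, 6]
λ(A) = 2

Enumerate directed cycles and compute their means (weight / length). Sample:
  cycle 0 → 0: weight = 2, length = 1, mean = 2/1 ≈ 2.000
  cycle 1 → 1: weight = 2, length = 1, mean = 2/1 ≈ 2.000
  cycle 2 → 2: weight = 6, length = 1, mean = 6/1 ≈ 6.000
  cycle 0 → 1 → 0: weight = 10, length = 2, mean = 10/2 ≈ 5.000
  cycle 0 → 2 → 0: weight = 18, length = 2, mean = 18/2 ≈ 9.000
  cycle 1 → 0 → 1: weight = 10, length = 2, mean = 10/2 ≈ 5.000
Minimum mean = 2.000, attained e.g. along the cycle 0 → 0 with weight 2 and length 1. So λ(A) = 2/1 = 2.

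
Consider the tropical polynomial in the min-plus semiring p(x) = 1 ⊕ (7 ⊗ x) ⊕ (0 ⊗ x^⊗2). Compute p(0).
p(0) = 0

A tropical monomial a ⊗ x^⊗i evaluates to a + i · x. Evaluating each term at x = 0:
  Term 0 contributes 1 + 0 · 0 = 1
  Term 1 contributes 7 + 1 · 0 = 7
  Term 2 contributes 0 + 2 · 0 = 0
p(0) = ⊕ of these = min[1, 7, 0] = 0.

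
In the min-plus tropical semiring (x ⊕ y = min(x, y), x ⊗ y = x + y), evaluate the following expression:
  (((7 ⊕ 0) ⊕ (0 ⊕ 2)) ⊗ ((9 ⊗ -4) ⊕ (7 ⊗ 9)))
(((7 ⊕ 0) ⊕ (0 ⊕ 2)) ⊗ ((9 ⊗ -4) ⊕ (7 ⊗ 9))) = 5

Expand innermost to outermost. Recall ⊕ takes the minimum of its arguments and ⊗ takes their sum. Working out the expression (((7 ⊕ 0) ⊕ (0 ⊕ 2)) ⊗ ((9 ⊗ -4) ⊕ (7 ⊗ 9))) gives 5.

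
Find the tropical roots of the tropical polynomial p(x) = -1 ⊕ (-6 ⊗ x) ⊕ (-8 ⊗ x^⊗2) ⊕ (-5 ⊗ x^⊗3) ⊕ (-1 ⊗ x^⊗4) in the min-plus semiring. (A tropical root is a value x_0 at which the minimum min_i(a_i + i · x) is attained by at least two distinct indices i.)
Roots: {-4, -3, 2, 5}

Each tropical root is a break point of the lower envelope of the lines y = a_i + i · x (there are 5 lines, with slopes 0, 1, ..., 4). Only the lines that attain the minimum somewhere contribute to roots; other lines are dominated. Here the surviving (envelope) indices are i = 4, i = 3, i = 2, i = 1, i = 0.
Intersections between consecutive envelope lines give the roots: for adjacent envelope indices i < j the intersection is x = (a_i − a_j) / (j − i). Reading off the sorted break points: {-4, -3, 2, 5}.
Verification: at each break x_0, at least two indices attain the minimum of min_i(a_i + i · x_0).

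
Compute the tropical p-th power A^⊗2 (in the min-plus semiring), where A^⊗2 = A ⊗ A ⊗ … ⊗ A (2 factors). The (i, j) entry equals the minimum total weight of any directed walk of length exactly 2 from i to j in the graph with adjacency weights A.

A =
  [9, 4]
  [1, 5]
A^⊗2 =
  [5, 9]
  [6, 5]

Each entry (A^⊗2)_ij equals the minimum over all length-2 walks i = v_0 → v_1 → … → v_2 = j of Σ_t A[v_t][v_{t+1}]. For example, for (i, j) = (0, 1) we minimise over 2 possible intermediate vertex sequences; the minimum is 9, attained along the walk 0 → 1 → 1.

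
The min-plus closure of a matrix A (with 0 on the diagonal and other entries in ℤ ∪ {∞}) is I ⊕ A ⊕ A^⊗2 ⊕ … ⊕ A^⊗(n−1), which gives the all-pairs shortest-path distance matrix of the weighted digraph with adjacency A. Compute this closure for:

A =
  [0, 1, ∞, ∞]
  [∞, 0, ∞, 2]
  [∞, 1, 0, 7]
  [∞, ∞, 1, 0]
Closure =
  [0, 1, 4, 3]
  [∞, 0, 3, 2]
  [∞, 1, 0, 3]
  [∞, 2, 1, 0]

This is the Floyd-Warshall all-pairs shortest-path computation. For each intermediate vertex k = 0, 1, …, 3, update dist[i][j] ← min(dist[i][j], dist[i][k] + dist[k][j]). The final matrix gives, for each (i, j), the minimum total weight of any directed path from i to j (possibly empty when i = j).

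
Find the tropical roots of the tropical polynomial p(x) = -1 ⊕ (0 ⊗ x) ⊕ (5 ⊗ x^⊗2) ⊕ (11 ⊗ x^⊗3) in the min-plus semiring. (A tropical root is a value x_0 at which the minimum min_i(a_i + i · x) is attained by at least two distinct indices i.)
Roots: {-6, -5, -1}

Each tropical root is a break point of the lower envelope of the lines y = a_i + i · x (there are 4 lines, with slopes 0, 1, ..., 3). Only the lines that attain the minimum somewhere contribute to roots; other lines are dominated. Here the surviving (envelope) indices are i = 3, i = 2, i = 1, i = 0.
Intersections between consecutive envelope lines give the roots: for adjacent envelope indices i < j the intersection is x = (a_i − a_j) / (j − i). Reading off the sorted break points: {-6, -5, -1}.
Verification: at each break x_0, at least two indices attain the minimum of min_i(a_i + i · x_0).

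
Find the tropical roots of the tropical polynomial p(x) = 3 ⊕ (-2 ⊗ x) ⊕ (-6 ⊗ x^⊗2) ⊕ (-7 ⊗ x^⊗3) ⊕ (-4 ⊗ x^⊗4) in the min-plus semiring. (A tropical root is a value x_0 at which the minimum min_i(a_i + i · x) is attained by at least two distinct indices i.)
Roots: {-3, 1, 4, 5}

Each tropical root is a break point of the lower envelope of the lines y = a_i + i · x (there are 5 lines, with slopes 0, 1, ..., 4). Only the lines that attain the minimum somewhere contribute to roots; other lines are dominated. Here the surviving (envelope) indices are i = 4, i = 3, i = 2, i = 1, i = 0.
Intersections between consecutive envelope lines give the roots: for adjacent envelope indices i < j the intersection is x = (a_i − a_j) / (j − i). Reading off the sorted break points: {-3, 1, 4, 5}.
Verification: at each break x_0, at least two indices attain the minimum of min_i(a_i + i · x_0).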